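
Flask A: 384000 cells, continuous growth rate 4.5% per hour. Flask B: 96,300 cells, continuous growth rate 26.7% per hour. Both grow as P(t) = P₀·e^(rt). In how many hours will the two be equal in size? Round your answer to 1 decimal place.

384000·e^(0.045t) = 96300·e^(0.267t)
384000/96300 = e^((0.267 − 0.045)t) → ln(3.98754) = 0.222·t
t = 1.38317 / 0.222

t ≈ 6.2 hours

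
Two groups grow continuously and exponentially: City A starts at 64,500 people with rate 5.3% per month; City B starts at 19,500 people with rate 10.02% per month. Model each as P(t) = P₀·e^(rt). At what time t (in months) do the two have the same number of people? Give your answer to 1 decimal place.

64500·e^(0.053t) = 19500·e^(0.1002t)
64500/19500 = e^((0.1002 − 0.053)t) → ln(3.30769) = 0.0472·t
t = 1.19625 / 0.0472

t ≈ 25.3 months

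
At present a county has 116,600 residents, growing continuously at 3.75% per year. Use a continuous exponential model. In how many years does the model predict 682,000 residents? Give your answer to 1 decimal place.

682000 = 116600 · e^(0.0375·t)
t = ln(682000/116600) / 0.0375 = ln(5.84906) / 0.0375 = 1.76628 / 0.0375

t ≈ 47.1 years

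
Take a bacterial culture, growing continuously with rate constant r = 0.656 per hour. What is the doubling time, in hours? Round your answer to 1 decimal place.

doubling time ≈ 1.1 hours

doubling time = ln(2) / |r| = 0.69315 / 0.656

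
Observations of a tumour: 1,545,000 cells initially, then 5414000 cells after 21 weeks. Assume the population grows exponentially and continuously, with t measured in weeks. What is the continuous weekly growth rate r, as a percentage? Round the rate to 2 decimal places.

r ≈ 5.97% per week

5414000 = 1545000 · e^(r·21)
e^(21r) = 5414000/1545000 = 3.50421
r = ln(3.50421) / 21 = 1.25396 / 21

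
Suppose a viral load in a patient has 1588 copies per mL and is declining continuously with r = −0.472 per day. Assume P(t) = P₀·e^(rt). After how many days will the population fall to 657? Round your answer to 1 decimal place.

657 = 1588 · e^(-0.472·t)
t = ln(657/1588) / -0.472 = ln(0.41373) / -0.472 = -0.88255 / -0.472

t ≈ 1.9 days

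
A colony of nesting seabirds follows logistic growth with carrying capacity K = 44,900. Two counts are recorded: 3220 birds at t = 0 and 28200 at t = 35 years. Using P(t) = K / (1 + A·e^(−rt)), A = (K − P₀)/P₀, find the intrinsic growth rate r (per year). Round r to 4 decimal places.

A = (44900 − 3220)/3220 = 12.9441
28200 = 44900/(1 + 12.9441·e^(−r·35)) → e^(−35r) = (1.5922 − 1)/12.9441 = 0.04575
r = −ln(0.04575)/35 = 3.08455/35

r ≈ 0.0881 per year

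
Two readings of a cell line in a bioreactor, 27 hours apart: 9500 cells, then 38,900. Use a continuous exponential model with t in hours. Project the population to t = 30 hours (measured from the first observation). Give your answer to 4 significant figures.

≈ 45,500 cells

r = ln(38900/9500) / 27 ≈ 0.052211 per hour
P(30) = 9500 · e^(0.052211·30) = 9500 · 4.78907 ≈ 45496.16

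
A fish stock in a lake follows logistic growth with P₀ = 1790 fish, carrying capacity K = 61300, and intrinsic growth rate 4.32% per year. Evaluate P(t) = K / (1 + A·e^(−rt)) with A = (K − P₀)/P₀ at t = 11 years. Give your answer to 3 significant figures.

A = (61300 − 1790)/1790 = 33.24581
P(11) = 61300 / (1 + 33.24581·e^(−0.0432·11)) = 61300 / (1 + 33.24581·0.621761)
= 61300 / 21.67094 ≈ 2828.67

≈ 2,830 fish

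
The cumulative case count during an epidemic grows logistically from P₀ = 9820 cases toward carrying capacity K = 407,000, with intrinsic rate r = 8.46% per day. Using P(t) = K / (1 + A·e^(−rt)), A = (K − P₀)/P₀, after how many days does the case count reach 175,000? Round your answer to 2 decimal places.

t ≈ 40.40 days

A = (407000 − 9820)/9820 = 40.44603
175000 = 407000/(1 + 40.44603·e^(−0.0846t)) → 1 + 40.44603·e^(−0.0846t) = 2.32571
e^(−0.0846t) = 0.032777 → t = ln(30.50886)/0.0846 = 3.41802/0.0846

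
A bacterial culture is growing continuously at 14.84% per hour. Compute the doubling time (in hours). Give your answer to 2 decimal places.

doubling time = ln(2) / |r| = 0.69315 / 0.1484

doubling time ≈ 4.67 hours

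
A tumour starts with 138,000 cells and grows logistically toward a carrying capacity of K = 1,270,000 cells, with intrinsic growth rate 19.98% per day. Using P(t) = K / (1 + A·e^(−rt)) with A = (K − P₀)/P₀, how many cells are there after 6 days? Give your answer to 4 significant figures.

≈ 365,600 cells

A = (1270000 − 138000)/138000 = 8.2029
P(6) = 1270000 / (1 + 8.2029·e^(−0.1998·6)) = 1270000 / (1 + 8.2029·0.301556)
= 1270000 / 3.47363 ≈ 365611.54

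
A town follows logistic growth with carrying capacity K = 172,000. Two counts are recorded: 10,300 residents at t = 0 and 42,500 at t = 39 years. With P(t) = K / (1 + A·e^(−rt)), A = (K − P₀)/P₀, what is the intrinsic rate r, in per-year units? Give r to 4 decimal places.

r ≈ 0.0420 per year

A = (172000 − 10300)/10300 = 15.69903
42500 = 172000/(1 + 15.69903·e^(−r·39)) → e^(−39r) = (4.04706 − 1)/15.69903 = 0.194092
r = −ln(0.194092)/39 = 1.63942/39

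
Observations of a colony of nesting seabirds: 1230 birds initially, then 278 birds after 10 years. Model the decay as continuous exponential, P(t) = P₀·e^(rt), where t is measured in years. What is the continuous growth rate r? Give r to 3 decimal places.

r ≈ -0.149 per year

278 = 1230 · e^(r·10)
e^(10r) = 278/1230 = 0.22602
r = ln(0.22602) / 10 = -1.48715 / 10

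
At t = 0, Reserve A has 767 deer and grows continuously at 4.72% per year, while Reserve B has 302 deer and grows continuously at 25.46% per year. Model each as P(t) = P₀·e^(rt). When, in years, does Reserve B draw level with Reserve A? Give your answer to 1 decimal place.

t ≈ 4.5 years

767·e^(0.0472t) = 302·e^(0.2546t)
767/302 = e^((0.2546 − 0.0472)t) → ln(2.53974) = 0.2074·t
t = 0.93206 / 0.2074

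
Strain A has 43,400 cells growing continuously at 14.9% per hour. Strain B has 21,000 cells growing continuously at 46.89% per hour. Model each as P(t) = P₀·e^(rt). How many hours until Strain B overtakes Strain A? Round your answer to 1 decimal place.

43400·e^(0.149t) = 21000·e^(0.4689t)
43400/21000 = e^((0.4689 − 0.149)t) → ln(2.06667) = 0.3199·t
t = 0.72594 / 0.3199

t ≈ 2.3 hours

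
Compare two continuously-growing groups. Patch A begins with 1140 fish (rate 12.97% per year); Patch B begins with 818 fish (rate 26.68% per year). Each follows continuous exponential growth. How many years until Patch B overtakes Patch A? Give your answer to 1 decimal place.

1140·e^(0.1297t) = 818·e^(0.2668t)
1140/818 = e^((0.2668 − 0.1297)t) → ln(1.39364) = 0.1371·t
t = 0.33192 / 0.1371

t ≈ 2.4 years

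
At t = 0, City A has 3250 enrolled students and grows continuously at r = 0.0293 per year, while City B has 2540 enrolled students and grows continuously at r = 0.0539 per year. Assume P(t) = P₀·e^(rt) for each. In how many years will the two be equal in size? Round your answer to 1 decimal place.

3250·e^(0.0293t) = 2540·e^(0.0539t)
3250/2540 = e^((0.0539 − 0.0293)t) → ln(1.27953) = 0.0246·t
t = 0.24649 / 0.0246

t ≈ 10.0 years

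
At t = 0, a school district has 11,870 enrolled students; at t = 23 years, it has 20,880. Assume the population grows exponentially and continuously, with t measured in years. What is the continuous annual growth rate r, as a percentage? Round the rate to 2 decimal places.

20880 = 11870 · e^(r·23)
e^(23r) = 20880/11870 = 1.75906
r = ln(1.75906) / 23 = 0.56478 / 23

r ≈ 2.46% per year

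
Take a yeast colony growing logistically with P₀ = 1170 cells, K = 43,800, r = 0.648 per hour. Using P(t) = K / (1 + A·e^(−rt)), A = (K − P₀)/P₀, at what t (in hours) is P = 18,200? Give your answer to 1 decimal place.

t ≈ 5.0 hours

A = (43800 − 1170)/1170 = 36.4359
18200 = 43800/(1 + 36.4359·e^(−0.648t)) → 1 + 36.4359·e^(−0.648t) = 2.40659
e^(−0.648t) = 0.038605 → t = ln(25.90365)/0.648 = 3.25438/0.648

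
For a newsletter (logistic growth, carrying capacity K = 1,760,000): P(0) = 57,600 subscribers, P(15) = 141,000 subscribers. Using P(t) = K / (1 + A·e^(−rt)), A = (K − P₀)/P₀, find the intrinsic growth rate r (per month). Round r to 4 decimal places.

A = (1760000 − 57600)/57600 = 29.55556
141000 = 1760000/(1 + 29.55556·e^(−r·15)) → e^(−15r) = (12.48227 − 1)/29.55556 = 0.388498
r = −ln(0.388498)/15 = 0.94547/15

r ≈ 0.0630 per month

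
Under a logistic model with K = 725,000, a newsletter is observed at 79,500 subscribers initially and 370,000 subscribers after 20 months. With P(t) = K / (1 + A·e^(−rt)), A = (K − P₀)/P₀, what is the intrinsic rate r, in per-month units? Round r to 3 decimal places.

r ≈ 0.107 per month

A = (725000 − 79500)/79500 = 8.1195
370000 = 725000/(1 + 8.1195·e^(−r·20)) → e^(−20r) = (1.95946 − 1)/8.1195 = 0.118167
r = −ln(0.118167)/20 = 2.13565/20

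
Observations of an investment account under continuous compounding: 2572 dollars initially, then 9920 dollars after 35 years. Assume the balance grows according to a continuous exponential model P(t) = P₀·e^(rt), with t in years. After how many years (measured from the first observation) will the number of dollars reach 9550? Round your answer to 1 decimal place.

r = ln(9920/2572) / 35 ≈ 0.038568 per year
t = ln(9550/2572) / r = 1.31186 / 0.038568 ≈ 34.014

t ≈ 34.0 years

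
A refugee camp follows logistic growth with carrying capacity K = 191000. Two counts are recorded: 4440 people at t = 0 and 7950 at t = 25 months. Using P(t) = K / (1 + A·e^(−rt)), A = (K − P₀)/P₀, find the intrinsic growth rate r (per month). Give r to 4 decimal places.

A = (191000 − 4440)/4440 = 42.01802
7950 = 191000/(1 + 42.01802·e^(−r·25)) → e^(−25r) = (24.02516 − 1)/42.01802 = 0.547983
r = −ln(0.547983)/25 = 0.60151/25

r ≈ 0.0241 per month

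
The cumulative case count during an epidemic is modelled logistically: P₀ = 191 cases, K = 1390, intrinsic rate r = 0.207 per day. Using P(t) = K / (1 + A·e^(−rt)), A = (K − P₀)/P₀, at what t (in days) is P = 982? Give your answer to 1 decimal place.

t ≈ 13.1 days

A = (1390 − 191)/191 = 6.27749
982 = 1390/(1 + 6.27749·e^(−0.207t)) → 1 + 6.27749·e^(−0.207t) = 1.41548
e^(−0.207t) = 0.066186 → t = ln(15.10905)/0.207 = 2.71529/0.207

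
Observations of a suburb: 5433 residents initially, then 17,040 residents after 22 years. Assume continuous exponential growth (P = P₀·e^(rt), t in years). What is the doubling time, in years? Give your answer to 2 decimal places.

r = ln(17040/5433) / 22 = ln(3.13639) / 22 ≈ 0.051958 per year
doubling time = ln 2 / |r| = 0.69315 / 0.051958

doubling time ≈ 13.34 years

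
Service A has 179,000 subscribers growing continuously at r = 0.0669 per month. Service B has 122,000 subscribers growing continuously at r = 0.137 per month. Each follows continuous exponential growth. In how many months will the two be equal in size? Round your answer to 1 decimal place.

179000·e^(0.0669t) = 122000·e^(0.137t)
179000/122000 = e^((0.137 − 0.0669)t) → ln(1.46721) = 0.0701·t
t = 0.38336 / 0.0701

t ≈ 5.5 months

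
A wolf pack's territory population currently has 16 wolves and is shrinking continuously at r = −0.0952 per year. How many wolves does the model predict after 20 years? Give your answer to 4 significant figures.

≈ 2.384 wolves

P(20) = 16 · e^(-0.0952·20) = 16 · e^(-1.904)
= 16 · 0.14897 ≈ 2.38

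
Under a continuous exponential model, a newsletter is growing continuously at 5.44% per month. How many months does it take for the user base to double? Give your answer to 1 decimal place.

doubling time ≈ 12.7 months

doubling time = ln(2) / |r| = 0.69315 / 0.0544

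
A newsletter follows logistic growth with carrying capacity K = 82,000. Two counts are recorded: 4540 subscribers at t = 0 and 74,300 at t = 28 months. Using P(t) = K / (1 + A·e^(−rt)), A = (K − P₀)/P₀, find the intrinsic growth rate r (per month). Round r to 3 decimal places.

A = (82000 − 4540)/4540 = 17.06167
74300 = 82000/(1 + 17.06167·e^(−r·28)) → e^(−28r) = (1.10363 − 1)/17.06167 = 0.006074
r = −ln(0.006074)/28 = 5.10373/28

r ≈ 0.182 per month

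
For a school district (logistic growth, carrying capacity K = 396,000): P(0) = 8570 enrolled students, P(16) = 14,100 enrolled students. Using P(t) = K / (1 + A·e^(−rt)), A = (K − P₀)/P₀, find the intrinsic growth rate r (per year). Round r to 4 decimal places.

A = (396000 − 8570)/8570 = 45.2077
14100 = 396000/(1 + 45.2077·e^(−r·16)) → e^(−16r) = (28.08511 − 1)/45.2077 = 0.599126
r = −ln(0.599126)/16 = 0.51228/16

r ≈ 0.0320 per year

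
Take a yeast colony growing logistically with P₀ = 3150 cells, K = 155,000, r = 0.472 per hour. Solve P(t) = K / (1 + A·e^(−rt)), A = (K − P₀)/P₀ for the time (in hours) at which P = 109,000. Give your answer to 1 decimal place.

t ≈ 10.0 hours

A = (155000 − 3150)/3150 = 48.20635
109000 = 155000/(1 + 48.20635·e^(−0.472t)) → 1 + 48.20635·e^(−0.472t) = 1.42202
e^(−0.472t) = 0.008754 → t = ln(114.22809)/0.472 = 4.7382/0.472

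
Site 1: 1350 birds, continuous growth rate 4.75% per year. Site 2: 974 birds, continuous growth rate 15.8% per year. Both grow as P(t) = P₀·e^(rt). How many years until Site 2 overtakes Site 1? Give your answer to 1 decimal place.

1350·e^(0.0475t) = 974·e^(0.158t)
1350/974 = e^((0.158 − 0.0475)t) → ln(1.38604) = 0.1105·t
t = 0.32645 / 0.1105

t ≈ 3.0 years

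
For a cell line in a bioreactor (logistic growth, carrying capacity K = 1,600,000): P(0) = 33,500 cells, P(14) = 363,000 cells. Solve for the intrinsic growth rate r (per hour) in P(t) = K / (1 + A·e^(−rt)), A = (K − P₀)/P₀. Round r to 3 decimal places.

r ≈ 0.187 per hour

A = (1600000 − 33500)/33500 = 46.76119
363000 = 1600000/(1 + 46.76119·e^(−r·14)) → e^(−14r) = (4.40771 − 1)/46.76119 = 0.072875
r = −ln(0.072875)/14 = 2.61901/14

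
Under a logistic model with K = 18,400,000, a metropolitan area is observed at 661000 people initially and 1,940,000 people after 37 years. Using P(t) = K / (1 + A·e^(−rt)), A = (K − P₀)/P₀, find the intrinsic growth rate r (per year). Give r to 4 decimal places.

r ≈ 0.0311 per year

A = (18400000 − 661000)/661000 = 26.83661
1940000 = 18400000/(1 + 26.83661·e^(−r·37)) → e^(−37r) = (9.48454 − 1)/26.83661 = 0.316155
r = −ln(0.316155)/37 = 1.15152/37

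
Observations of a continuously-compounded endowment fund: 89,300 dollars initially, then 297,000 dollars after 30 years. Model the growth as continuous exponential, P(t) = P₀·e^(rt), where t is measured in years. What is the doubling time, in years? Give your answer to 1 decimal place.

r = ln(297000/89300) / 30 = ln(3.32587) / 30 ≈ 0.040058 per year
doubling time = ln 2 / |r| = 0.69315 / 0.040058

doubling time ≈ 17.3 years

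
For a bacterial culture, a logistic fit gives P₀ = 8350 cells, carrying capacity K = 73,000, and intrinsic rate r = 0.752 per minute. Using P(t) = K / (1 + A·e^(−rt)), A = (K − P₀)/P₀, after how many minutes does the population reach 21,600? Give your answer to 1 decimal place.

t ≈ 1.6 minutes

A = (73000 − 8350)/8350 = 7.74251
21600 = 73000/(1 + 7.74251·e^(−0.752t)) → 1 + 7.74251·e^(−0.752t) = 3.37963
e^(−0.752t) = 0.307346 → t = ln(3.25366)/0.752 = 1.17978/0.752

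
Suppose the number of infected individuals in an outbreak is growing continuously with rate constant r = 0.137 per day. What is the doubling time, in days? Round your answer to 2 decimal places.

doubling time = ln(2) / |r| = 0.69315 / 0.137

doubling time ≈ 5.06 days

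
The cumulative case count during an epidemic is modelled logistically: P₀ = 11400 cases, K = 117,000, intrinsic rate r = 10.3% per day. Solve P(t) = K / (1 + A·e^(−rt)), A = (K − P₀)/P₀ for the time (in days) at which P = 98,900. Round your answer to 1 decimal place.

A = (117000 − 11400)/11400 = 9.26316
98900 = 117000/(1 + 9.26316·e^(−0.103t)) → 1 + 9.26316·e^(−0.103t) = 1.18301
e^(−0.103t) = 0.019757 → t = ln(50.61471)/0.103 = 3.92424/0.103

t ≈ 38.1 days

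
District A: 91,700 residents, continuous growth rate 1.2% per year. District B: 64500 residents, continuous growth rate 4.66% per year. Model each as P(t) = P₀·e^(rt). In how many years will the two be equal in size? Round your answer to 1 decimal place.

91700·e^(0.012t) = 64500·e^(0.0466t)
91700/64500 = e^((0.0466 − 0.012)t) → ln(1.42171) = 0.0346·t
t = 0.35186 / 0.0346

t ≈ 10.2 years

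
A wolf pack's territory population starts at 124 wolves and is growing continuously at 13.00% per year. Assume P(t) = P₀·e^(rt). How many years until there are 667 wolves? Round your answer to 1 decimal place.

t ≈ 12.9 years

667 = 124 · e^(0.13·t)
t = ln(667/124) / 0.13 = ln(5.37903) / 0.13 = 1.68251 / 0.13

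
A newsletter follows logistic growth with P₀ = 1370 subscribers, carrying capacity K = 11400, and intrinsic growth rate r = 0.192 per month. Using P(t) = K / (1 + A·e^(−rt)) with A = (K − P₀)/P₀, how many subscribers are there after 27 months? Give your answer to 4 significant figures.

A = (11400 − 1370)/1370 = 7.32117
P(27) = 11400 / (1 + 7.32117·e^(−0.192·27)) = 11400 / (1 + 7.32117·0.005606)
= 11400 / 1.04104 ≈ 10950.6

≈ 10,950 subscribers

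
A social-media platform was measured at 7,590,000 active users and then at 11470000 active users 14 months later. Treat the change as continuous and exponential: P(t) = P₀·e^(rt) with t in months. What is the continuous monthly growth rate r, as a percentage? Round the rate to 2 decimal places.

11470000 = 7590000 · e^(r·14)
e^(14r) = 11470000/7590000 = 1.5112
r = ln(1.5112) / 14 = 0.4129 / 14

r ≈ 2.95% per month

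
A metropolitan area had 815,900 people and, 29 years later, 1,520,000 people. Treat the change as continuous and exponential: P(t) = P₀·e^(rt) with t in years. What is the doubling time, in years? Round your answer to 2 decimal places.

r = ln(1520000/815900) / 29 = ln(1.86297) / 29 ≈ 0.021454 per year
doubling time = ln 2 / |r| = 0.69315 / 0.021454

doubling time ≈ 32.31 years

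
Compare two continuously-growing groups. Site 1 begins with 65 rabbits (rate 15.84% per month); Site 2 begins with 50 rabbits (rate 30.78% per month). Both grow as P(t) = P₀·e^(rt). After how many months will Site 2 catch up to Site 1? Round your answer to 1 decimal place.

65·e^(0.1584t) = 50·e^(0.3078t)
65/50 = e^((0.3078 − 0.1584)t) → ln(1.3) = 0.1494·t
t = 0.26236 / 0.1494

t ≈ 1.8 months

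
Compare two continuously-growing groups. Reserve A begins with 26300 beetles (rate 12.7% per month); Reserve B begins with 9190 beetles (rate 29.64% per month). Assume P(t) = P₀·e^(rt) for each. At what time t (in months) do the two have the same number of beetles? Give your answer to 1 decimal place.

26300·e^(0.127t) = 9190·e^(0.2964t)
26300/9190 = e^((0.2964 − 0.127)t) → ln(2.86181) = 0.1694·t
t = 1.05145 / 0.1694

t ≈ 6.2 months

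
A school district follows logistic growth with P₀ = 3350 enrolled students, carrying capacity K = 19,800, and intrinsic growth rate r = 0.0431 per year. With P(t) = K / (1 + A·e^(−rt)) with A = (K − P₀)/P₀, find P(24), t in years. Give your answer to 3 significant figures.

≈ 7,210 enrolled students

A = (19800 − 3350)/3350 = 4.91045
P(24) = 19800 / (1 + 4.91045·e^(−0.0431·24)) = 19800 / (1 + 4.91045·0.35544)
= 19800 / 2.74537 ≈ 7212.15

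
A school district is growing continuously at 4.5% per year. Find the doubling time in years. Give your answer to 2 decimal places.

doubling time = ln(2) / |r| = 0.69315 / 0.045

doubling time ≈ 15.40 years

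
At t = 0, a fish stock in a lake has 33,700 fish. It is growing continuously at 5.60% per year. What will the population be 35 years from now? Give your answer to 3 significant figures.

P(35) = 33700 · e^(0.056·35) = 33700 · e^(1.96)
= 33700 · 7.09933 ≈ 239247.32

≈ 239,000 fish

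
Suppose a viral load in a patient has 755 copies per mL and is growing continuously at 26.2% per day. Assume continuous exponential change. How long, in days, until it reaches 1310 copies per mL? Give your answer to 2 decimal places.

1310 = 755 · e^(0.262·t)
t = ln(1310/755) / 0.262 = ln(1.7351) / 0.262 = 0.55106 / 0.262

t ≈ 2.10 days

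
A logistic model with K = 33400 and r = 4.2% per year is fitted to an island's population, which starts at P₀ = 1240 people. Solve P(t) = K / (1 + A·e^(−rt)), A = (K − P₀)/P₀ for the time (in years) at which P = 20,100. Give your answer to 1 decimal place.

t ≈ 87.3 years

A = (33400 − 1240)/1240 = 25.93548
20100 = 33400/(1 + 25.93548·e^(−0.042t)) → 1 + 25.93548·e^(−0.042t) = 1.66169
e^(−0.042t) = 0.025513 → t = ln(39.19573)/0.042 = 3.66857/0.042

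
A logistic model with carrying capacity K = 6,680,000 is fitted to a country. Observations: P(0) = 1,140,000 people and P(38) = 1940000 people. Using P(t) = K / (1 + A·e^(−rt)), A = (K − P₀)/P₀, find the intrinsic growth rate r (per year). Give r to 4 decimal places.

A = (6680000 − 1140000)/1140000 = 4.85965
1940000 = 6680000/(1 + 4.85965·e^(−r·38)) → e^(−38r) = (3.4433 − 1)/4.85965 = 0.502773
r = −ln(0.502773)/38 = 0.68762/38

r ≈ 0.0181 per year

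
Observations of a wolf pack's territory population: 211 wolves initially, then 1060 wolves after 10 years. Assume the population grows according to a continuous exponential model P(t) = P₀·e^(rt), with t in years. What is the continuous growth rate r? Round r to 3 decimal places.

1060 = 211 · e^(r·10)
e^(10r) = 1060/211 = 5.0237
r = ln(5.0237) / 10 = 1.61417 / 10

r ≈ 0.161 per year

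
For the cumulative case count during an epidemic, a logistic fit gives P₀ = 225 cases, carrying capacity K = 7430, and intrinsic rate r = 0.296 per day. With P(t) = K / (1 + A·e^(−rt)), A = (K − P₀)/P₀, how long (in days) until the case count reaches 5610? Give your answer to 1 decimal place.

t ≈ 15.5 days

A = (7430 − 225)/225 = 32.02222
5610 = 7430/(1 + 32.02222·e^(−0.296t)) → 1 + 32.02222·e^(−0.296t) = 1.32442
e^(−0.296t) = 0.010131 → t = ln(98.70586)/0.296 = 4.59214/0.296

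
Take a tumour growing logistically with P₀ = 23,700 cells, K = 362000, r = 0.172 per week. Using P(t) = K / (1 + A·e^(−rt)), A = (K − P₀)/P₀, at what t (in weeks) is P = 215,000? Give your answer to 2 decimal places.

t ≈ 17.67 weeks

A = (362000 − 23700)/23700 = 14.27426
215000 = 362000/(1 + 14.27426·e^(−0.172t)) → 1 + 14.27426·e^(−0.172t) = 1.68372
e^(−0.172t) = 0.047899 → t = ln(20.87732)/0.172 = 3.03866/0.172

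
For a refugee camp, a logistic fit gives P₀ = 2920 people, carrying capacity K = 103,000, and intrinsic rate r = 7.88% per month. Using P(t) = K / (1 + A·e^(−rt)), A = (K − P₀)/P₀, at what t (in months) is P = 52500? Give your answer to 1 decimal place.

t ≈ 45.3 months

A = (103000 − 2920)/2920 = 34.27397
52500 = 103000/(1 + 34.27397·e^(−0.0788t)) → 1 + 34.27397·e^(−0.0788t) = 1.9619
e^(−0.0788t) = 0.028065 → t = ln(35.63136)/0.0788 = 3.57323/0.0788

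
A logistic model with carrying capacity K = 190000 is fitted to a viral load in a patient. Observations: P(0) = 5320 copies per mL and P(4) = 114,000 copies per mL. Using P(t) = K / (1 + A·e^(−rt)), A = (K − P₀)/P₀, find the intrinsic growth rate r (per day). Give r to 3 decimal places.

r ≈ 0.988 per day

A = (190000 − 5320)/5320 = 34.71429
114000 = 190000/(1 + 34.71429·e^(−r·4)) → e^(−4r) = (1.66667 − 1)/34.71429 = 0.019204
r = −ln(0.019204)/4 = 3.95262/4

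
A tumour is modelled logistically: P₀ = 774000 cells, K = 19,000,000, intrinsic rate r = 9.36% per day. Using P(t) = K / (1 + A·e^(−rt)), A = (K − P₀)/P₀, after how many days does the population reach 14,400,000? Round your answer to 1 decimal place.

A = (19000000 − 774000)/774000 = 23.5478
14400000 = 19000000/(1 + 23.5478·e^(−0.0936t)) → 1 + 23.5478·e^(−0.0936t) = 1.31944
e^(−0.0936t) = 0.013566 → t = ln(73.71486)/0.0936 = 4.3002/0.0936

t ≈ 45.9 days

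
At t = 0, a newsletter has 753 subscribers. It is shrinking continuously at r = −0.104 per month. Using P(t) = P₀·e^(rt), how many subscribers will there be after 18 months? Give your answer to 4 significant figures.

≈ 115.8 subscribers

P(18) = 753 · e^(-0.104·18) = 753 · e^(-1.872)
= 753 · 0.15382 ≈ 115.82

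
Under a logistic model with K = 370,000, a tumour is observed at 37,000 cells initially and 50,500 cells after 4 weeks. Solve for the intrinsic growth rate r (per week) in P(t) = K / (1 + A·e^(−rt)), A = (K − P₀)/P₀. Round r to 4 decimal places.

r ≈ 0.0881 per week

A = (370000 − 37000)/37000 = 9
50500 = 370000/(1 + 9·e^(−r·4)) → e^(−4r) = (7.32673 − 1)/9 = 0.70297
r = −ln(0.70297)/4 = 0.35244/4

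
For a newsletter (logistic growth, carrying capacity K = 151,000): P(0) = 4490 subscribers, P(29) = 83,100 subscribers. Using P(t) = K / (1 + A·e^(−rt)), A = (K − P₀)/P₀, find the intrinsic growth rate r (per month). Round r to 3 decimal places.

r ≈ 0.127 per month

A = (151000 − 4490)/4490 = 32.63029
83100 = 151000/(1 + 32.63029·e^(−r·29)) → e^(−29r) = (1.81709 − 1)/32.63029 = 0.025041
r = −ln(0.025041)/29 = 3.68725/29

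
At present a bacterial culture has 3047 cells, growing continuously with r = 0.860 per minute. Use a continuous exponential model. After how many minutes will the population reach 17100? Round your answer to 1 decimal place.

t ≈ 2.0 minutes

17100 = 3047 · e^(0.86·t)
t = ln(17100/3047) / 0.86 = ln(5.61208) / 0.86 = 1.72492 / 0.86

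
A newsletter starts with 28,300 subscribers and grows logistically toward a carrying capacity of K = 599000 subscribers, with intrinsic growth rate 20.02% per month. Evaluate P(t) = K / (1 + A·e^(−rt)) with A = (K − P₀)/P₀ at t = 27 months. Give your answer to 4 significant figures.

A = (599000 − 28300)/28300 = 20.16608
P(27) = 599000 / (1 + 20.16608·e^(−0.2002·27)) = 599000 / (1 + 20.16608·0.004492)
= 599000 / 1.09059 ≈ 549243.38

≈ 549,200 subscribers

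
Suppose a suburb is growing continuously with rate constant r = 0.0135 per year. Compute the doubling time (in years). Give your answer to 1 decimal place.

doubling time ≈ 51.3 years

doubling time = ln(2) / |r| = 0.69315 / 0.0135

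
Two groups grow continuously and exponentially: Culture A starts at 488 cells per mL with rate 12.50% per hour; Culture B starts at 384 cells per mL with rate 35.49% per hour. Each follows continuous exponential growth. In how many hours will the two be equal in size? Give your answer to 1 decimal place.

488·e^(0.125t) = 384·e^(0.3549t)
488/384 = e^((0.3549 − 0.125)t) → ln(1.27083) = 0.2299·t
t = 0.23967 / 0.2299

t ≈ 1.0 hours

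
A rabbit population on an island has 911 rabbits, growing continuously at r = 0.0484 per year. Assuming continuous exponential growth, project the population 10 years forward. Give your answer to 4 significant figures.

P(10) = 911 · e^(0.0484·10) = 911 · e^(0.484)
= 911 · 1.62255 ≈ 1478.14

≈ 1,478 rabbits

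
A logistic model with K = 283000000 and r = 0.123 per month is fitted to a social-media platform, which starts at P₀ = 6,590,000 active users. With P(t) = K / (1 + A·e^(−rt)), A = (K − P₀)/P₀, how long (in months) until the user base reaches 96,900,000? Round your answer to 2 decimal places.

A = (283000000 − 6590000)/6590000 = 41.94385
96900000 = 283000000/(1 + 41.94385·e^(−0.123t)) → 1 + 41.94385·e^(−0.123t) = 2.92054
e^(−0.123t) = 0.045788 → t = ln(21.83965)/0.123 = 3.08373/0.123

t ≈ 25.07 months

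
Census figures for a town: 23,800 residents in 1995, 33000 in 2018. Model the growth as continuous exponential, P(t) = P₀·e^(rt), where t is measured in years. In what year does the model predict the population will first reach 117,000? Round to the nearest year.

year 2107

r = ln(33000/23800) / 23 = 0.32682/23 ≈ 0.01421 per year
t = ln(117000/23800) / r = 1.59249/0.01421 ≈ 112.07 years after 1995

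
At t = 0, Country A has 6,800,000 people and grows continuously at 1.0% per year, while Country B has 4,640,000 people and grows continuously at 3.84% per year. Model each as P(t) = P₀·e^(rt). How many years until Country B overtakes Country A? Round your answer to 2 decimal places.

t ≈ 13.46 years

6800000·e^(0.01t) = 4640000·e^(0.0384t)
6800000/4640000 = e^((0.0384 − 0.01)t) → ln(1.46552) = 0.0284·t
t = 0.38221 / 0.0284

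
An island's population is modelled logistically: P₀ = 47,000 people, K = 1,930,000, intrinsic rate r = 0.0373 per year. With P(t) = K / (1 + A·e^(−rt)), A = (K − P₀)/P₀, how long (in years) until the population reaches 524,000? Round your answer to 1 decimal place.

A = (1930000 − 47000)/47000 = 40.06383
524000 = 1930000/(1 + 40.06383·e^(−0.0373t)) → 1 + 40.06383·e^(−0.0373t) = 3.68321
e^(−0.0373t) = 0.066973 → t = ln(14.93133)/0.0373 = 2.70346/0.0373

t ≈ 72.5 years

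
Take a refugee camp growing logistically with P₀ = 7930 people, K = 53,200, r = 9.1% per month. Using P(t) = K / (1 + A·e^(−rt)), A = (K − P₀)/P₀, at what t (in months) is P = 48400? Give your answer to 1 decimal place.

A = (53200 − 7930)/7930 = 5.7087
48400 = 53200/(1 + 5.7087·e^(−0.091t)) → 1 + 5.7087·e^(−0.091t) = 1.09917
e^(−0.091t) = 0.017372 → t = ln(57.56274)/0.091 = 4.05288/0.091

t ≈ 44.5 months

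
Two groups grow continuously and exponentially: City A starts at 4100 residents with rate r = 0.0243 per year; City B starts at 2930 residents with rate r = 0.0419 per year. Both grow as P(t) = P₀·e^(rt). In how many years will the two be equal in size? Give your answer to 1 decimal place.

t ≈ 19.1 years

4100·e^(0.0243t) = 2930·e^(0.0419t)
4100/2930 = e^((0.0419 − 0.0243)t) → ln(1.39932) = 0.0176·t
t = 0.33598 / 0.0176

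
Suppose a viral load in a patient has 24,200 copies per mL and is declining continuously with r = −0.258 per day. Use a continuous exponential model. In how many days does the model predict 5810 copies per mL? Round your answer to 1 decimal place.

5810 = 24200 · e^(-0.258·t)
t = ln(5810/24200) / -0.258 = ln(0.24008) / -0.258 = -1.42677 / -0.258

t ≈ 5.5 days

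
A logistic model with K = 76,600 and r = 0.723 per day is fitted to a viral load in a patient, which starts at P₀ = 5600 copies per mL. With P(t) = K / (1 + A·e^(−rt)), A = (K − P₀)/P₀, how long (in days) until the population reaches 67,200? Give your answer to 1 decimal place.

t ≈ 6.2 days

A = (76600 − 5600)/5600 = 12.67857
67200 = 76600/(1 + 12.67857·e^(−0.723t)) → 1 + 12.67857·e^(−0.723t) = 1.13988
e^(−0.723t) = 0.011033 → t = ln(90.6383)/0.723 = 4.50688/0.723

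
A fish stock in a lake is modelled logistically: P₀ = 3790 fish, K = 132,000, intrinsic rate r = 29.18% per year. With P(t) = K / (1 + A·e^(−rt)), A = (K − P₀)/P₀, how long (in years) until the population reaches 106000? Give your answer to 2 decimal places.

A = (132000 − 3790)/3790 = 33.8285
106000 = 132000/(1 + 33.8285·e^(−0.2918t)) → 1 + 33.8285·e^(−0.2918t) = 1.24528
e^(−0.2918t) = 0.007251 → t = ln(137.91618)/0.2918 = 4.92665/0.2918

t ≈ 16.88 years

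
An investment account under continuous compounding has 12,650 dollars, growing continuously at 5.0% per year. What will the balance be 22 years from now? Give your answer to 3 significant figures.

≈ 38,000 dollars

P(22) = 12650 · e^(0.05·22) = 12650 · e^(1.1)
= 12650 · 3.00417 ≈ 38002.7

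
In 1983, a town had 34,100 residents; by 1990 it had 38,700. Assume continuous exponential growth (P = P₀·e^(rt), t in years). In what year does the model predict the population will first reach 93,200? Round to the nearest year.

year 2039

r = ln(38700/34100) / 7 = 0.12654/7 ≈ 0.018077 per year
t = ln(93200/34100) / r = 1.00545/0.018077 ≈ 55.62 years after 1983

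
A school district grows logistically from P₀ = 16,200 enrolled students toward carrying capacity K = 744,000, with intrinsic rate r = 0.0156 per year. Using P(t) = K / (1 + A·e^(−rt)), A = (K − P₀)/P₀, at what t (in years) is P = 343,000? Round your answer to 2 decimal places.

A = (744000 − 16200)/16200 = 44.92593
343000 = 744000/(1 + 44.92593·e^(−0.0156t)) → 1 + 44.92593·e^(−0.0156t) = 2.1691
e^(−0.0156t) = 0.026023 → t = ln(38.42791)/0.0156 = 3.64878/0.0156

t ≈ 233.90 years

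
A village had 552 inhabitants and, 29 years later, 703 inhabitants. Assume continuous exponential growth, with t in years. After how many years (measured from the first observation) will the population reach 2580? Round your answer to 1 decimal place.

t ≈ 184.9 years

r = ln(703/552) / 29 ≈ 0.008338 per year
t = ln(2580/552) / r = 1.542 / 0.008338 ≈ 184.931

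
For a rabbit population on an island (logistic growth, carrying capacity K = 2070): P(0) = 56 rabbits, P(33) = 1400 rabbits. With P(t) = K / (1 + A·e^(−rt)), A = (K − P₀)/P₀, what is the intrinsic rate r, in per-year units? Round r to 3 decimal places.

r ≈ 0.131 per year

A = (2070 − 56)/56 = 35.96429
1400 = 2070/(1 + 35.96429·e^(−r·33)) → e^(−33r) = (1.47857 − 1)/35.96429 = 0.013307
r = −ln(0.013307)/33 = 4.31948/33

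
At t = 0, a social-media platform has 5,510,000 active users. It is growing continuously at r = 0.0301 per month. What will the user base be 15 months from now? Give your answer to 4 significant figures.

≈ 8,654,000 active users

P(15) = 5510000 · e^(0.0301·15) = 5510000 · e^(0.4515)
= 5510000 · 1.57067 ≈ 8654371.97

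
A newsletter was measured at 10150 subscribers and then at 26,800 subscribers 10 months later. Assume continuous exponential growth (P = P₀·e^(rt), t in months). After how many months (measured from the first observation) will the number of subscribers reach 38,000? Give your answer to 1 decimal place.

r = ln(26800/10150) / 10 ≈ 0.097093 per month
t = ln(38000/10150) / r = 1.32011 / 0.097093 ≈ 13.596

t ≈ 13.6 months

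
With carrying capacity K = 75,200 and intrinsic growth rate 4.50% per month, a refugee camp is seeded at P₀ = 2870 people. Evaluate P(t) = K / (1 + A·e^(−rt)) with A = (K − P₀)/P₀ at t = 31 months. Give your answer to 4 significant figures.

≈ 10,380 people

A = (75200 − 2870)/2870 = 25.20209
P(31) = 75200 / (1 + 25.20209·e^(−0.045·31)) = 75200 / (1 + 25.20209·0.247833)
= 75200 / 7.24591 ≈ 10378.27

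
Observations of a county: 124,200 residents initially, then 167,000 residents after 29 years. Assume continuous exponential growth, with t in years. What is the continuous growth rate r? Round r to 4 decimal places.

167000 = 124200 · e^(r·29)
e^(29r) = 167000/124200 = 1.34461
r = ln(1.34461) / 29 = 0.2961 / 29

r ≈ 0.0102 per year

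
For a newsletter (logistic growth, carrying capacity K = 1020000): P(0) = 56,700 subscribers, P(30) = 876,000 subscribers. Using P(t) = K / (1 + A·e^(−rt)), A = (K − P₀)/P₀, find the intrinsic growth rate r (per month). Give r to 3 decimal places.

A = (1020000 − 56700)/56700 = 16.98942
876000 = 1020000/(1 + 16.98942·e^(−r·30)) → e^(−30r) = (1.16438 − 1)/16.98942 = 0.009676
r = −ln(0.009676)/30 = 4.63814/30

r ≈ 0.155 per month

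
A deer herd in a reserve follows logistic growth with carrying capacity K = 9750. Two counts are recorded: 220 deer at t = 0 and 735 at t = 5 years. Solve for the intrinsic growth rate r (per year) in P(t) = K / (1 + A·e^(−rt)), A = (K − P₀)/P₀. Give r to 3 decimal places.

A = (9750 − 220)/220 = 43.31818
735 = 9750/(1 + 43.31818·e^(−r·5)) → e^(−5r) = (13.26531 − 1)/43.31818 = 0.283145
r = −ln(0.283145)/5 = 1.2618/5

r ≈ 0.252 per year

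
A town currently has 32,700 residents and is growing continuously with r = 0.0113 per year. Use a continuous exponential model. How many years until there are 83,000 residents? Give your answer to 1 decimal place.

t ≈ 82.4 years

83000 = 32700 · e^(0.0113·t)
t = ln(83000/32700) / 0.0113 = ln(2.53823) / 0.0113 = 0.93147 / 0.0113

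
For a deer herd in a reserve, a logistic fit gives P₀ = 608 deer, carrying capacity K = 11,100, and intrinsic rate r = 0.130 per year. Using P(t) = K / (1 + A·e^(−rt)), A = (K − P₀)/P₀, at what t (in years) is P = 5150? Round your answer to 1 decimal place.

A = (11100 − 608)/608 = 17.25658
5150 = 11100/(1 + 17.25658·e^(−0.13t)) → 1 + 17.25658·e^(−0.13t) = 2.15534
e^(−0.13t) = 0.066951 → t = ln(14.93637)/0.13 = 2.7038/0.13

t ≈ 20.8 years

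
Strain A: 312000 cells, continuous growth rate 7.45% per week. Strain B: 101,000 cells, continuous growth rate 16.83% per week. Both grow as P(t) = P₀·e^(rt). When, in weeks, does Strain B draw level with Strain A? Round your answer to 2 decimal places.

312000·e^(0.0745t) = 101000·e^(0.1683t)
312000/101000 = e^((0.1683 − 0.0745)t) → ln(3.08911) = 0.0938·t
t = 1.12788 / 0.0938

t ≈ 12.02 weeks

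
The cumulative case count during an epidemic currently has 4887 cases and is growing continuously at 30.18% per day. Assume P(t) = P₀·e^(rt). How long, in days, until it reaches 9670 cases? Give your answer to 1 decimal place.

t ≈ 2.3 days

9670 = 4887 · e^(0.3018·t)
t = ln(9670/4887) / 0.3018 = ln(1.97872) / 0.3018 = 0.68245 / 0.3018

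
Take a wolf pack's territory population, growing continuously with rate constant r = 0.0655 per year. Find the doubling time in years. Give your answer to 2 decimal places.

doubling time ≈ 10.58 years

doubling time = ln(2) / |r| = 0.69315 / 0.0655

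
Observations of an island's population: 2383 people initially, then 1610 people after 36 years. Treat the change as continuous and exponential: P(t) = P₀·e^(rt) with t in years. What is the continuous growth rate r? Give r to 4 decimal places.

1610 = 2383 · e^(r·36)
e^(36r) = 1610/2383 = 0.67562
r = ln(0.67562) / 36 = -0.39213 / 36

r ≈ -0.0109 per year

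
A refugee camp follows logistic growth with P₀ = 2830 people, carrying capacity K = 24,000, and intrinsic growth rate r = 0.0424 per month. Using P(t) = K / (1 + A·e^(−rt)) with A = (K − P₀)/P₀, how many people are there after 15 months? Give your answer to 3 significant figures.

≈ 4,840 people

A = (24000 − 2830)/2830 = 7.48057
P(15) = 24000 / (1 + 7.48057·e^(−0.0424·15)) = 24000 / (1 + 7.48057·0.529406)
= 24000 / 4.96025 ≈ 4838.46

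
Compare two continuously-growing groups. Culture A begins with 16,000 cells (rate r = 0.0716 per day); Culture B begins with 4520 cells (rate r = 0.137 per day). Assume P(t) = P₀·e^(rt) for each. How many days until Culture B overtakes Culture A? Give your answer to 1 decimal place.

16000·e^(0.0716t) = 4520·e^(0.137t)
16000/4520 = e^((0.137 − 0.0716)t) → ln(3.53982) = 0.0654·t
t = 1.26408 / 0.0654

t ≈ 19.3 days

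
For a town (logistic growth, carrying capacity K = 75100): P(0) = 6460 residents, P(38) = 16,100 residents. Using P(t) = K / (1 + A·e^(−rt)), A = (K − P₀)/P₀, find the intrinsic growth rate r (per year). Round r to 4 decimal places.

A = (75100 − 6460)/6460 = 10.62539
16100 = 75100/(1 + 10.62539·e^(−r·38)) → e^(−38r) = (4.6646 − 1)/10.62539 = 0.344891
r = −ln(0.344891)/38 = 1.06453/38

r ≈ 0.0280 per year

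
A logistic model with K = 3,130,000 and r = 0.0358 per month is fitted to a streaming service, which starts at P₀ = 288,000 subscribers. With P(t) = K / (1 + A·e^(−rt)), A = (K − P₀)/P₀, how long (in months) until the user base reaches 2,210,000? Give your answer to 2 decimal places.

A = (3130000 − 288000)/288000 = 9.86806
2210000 = 3130000/(1 + 9.86806·e^(−0.0358t)) → 1 + 9.86806·e^(−0.0358t) = 1.41629
e^(−0.0358t) = 0.042186 → t = ln(23.70479)/0.0358 = 3.16568/0.0358

t ≈ 88.43 months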